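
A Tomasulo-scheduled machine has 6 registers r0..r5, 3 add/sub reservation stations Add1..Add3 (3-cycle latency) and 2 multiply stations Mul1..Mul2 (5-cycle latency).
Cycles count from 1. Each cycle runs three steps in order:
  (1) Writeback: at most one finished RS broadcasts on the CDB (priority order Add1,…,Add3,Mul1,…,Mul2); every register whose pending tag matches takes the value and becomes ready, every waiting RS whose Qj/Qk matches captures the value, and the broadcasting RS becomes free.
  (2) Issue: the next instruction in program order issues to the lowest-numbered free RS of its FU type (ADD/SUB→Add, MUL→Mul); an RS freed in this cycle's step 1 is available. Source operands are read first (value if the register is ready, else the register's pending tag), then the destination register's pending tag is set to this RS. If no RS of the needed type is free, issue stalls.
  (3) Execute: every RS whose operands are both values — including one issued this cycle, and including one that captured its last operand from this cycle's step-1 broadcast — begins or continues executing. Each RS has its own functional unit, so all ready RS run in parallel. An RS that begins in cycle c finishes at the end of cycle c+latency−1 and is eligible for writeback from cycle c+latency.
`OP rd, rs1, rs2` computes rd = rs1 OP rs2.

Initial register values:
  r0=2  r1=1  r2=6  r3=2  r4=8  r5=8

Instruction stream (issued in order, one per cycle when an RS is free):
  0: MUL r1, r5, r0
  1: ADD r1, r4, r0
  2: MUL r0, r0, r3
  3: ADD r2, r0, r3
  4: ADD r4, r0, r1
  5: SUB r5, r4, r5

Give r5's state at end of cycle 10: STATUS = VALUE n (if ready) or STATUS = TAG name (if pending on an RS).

c1: issue MUL r1<-Mul1 | r0:2,r1:Mul1,r2:6,r3:2,r4:8,r5:8
c2: issue ADD r1<-Add1 | r0:2,r1:Add1,r2:6,r3:2,r4:8,r5:8
c3: issue MUL r0<-Mul2 | r0:Mul2,r1:Add1,r2:6,r3:2,r4:8,r5:8
c4: issue ADD r2<-Add2 | r0:Mul2,r1:Add1,r2:Add2,r3:2,r4:8,r5:8
c5: CDB Add1=10; issue ADD r4<-Add1 | r0:Mul2,r1:10,r2:Add2,r3:2,r4:Add1,r5:8
c6: CDB Mul1=16; issue SUB r5<-Add3 | r0:Mul2,r1:10,r2:Add2,r3:2,r4:Add1,r5:Add3
c7: - | r0:Mul2,r1:10,r2:Add2,r3:2,r4:Add1,r5:Add3
c8: CDB Mul2=4 | r0:4,r1:10,r2:Add2,r3:2,r4:Add1,r5:Add3
c9: - | r0:4,r1:10,r2:Add2,r3:2,r4:Add1,r5:Add3
c10: - | r0:4,r1:10,r2:Add2,r3:2,r4:Add1,r5:Add3

STATUS = TAG Add3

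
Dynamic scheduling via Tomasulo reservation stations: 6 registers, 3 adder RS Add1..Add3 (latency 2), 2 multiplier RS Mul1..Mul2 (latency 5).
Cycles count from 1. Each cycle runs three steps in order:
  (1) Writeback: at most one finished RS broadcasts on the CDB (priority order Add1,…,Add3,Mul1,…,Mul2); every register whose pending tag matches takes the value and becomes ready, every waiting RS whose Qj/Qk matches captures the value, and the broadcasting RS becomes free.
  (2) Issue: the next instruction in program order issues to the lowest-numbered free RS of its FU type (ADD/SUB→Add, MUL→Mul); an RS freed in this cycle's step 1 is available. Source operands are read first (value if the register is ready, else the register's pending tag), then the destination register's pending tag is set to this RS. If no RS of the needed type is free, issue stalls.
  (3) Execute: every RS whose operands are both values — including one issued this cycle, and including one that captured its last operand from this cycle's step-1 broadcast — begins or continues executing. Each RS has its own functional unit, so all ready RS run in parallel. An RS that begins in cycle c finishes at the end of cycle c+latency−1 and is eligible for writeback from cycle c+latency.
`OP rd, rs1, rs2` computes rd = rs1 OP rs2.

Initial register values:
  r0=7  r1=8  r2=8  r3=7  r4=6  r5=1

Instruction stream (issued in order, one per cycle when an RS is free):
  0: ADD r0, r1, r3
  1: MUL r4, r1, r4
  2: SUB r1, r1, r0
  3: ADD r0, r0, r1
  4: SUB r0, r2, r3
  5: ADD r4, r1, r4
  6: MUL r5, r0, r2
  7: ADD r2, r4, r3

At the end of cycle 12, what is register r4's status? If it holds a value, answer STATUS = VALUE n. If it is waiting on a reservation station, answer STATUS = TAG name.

STATUS = VALUE 41

  c1: issue ADD r0<-Add1  regs: r0:Add1,r1:8,r2:8,r3:7,r4:6,r5:1
  c2: issue MUL r4<-Mul1  regs: r0:Add1,r1:8,r2:8,r3:7,r4:Mul1,r5:1
  c3: CDB Add1=15; issue SUB r1<-Add1  regs: r0:15,r1:Add1,r2:8,r3:7,r4:Mul1,r5:1
  c4: issue ADD r0<-Add2  regs: r0:Add2,r1:Add1,r2:8,r3:7,r4:Mul1,r5:1
  c5: CDB Add1=-7; issue SUB r0<-Add1  regs: r0:Add1,r1:-7,r2:8,r3:7,r4:Mul1,r5:1
  c6: issue ADD r4<-Add3  regs: r0:Add1,r1:-7,r2:8,r3:7,r4:Add3,r5:1
  c7: CDB Add1=1; issue MUL r5<-Mul2  regs: r0:1,r1:-7,r2:8,r3:7,r4:Add3,r5:Mul2
  c8: CDB Add2=8; issue ADD r2<-Add1  regs: r0:1,r1:-7,r2:Add1,r3:7,r4:Add3,r5:Mul2
  c9: CDB Mul1=48  regs: r0:1,r1:-7,r2:Add1,r3:7,r4:Add3,r5:Mul2
  c10: -  regs: r0:1,r1:-7,r2:Add1,r3:7,r4:Add3,r5:Mul2
  c11: CDB Add3=41  regs: r0:1,r1:-7,r2:Add1,r3:7,r4:41,r5:Mul2
  c12: CDB Mul2=8  regs: r0:1,r1:-7,r2:Add1,r3:7,r4:41,r5:8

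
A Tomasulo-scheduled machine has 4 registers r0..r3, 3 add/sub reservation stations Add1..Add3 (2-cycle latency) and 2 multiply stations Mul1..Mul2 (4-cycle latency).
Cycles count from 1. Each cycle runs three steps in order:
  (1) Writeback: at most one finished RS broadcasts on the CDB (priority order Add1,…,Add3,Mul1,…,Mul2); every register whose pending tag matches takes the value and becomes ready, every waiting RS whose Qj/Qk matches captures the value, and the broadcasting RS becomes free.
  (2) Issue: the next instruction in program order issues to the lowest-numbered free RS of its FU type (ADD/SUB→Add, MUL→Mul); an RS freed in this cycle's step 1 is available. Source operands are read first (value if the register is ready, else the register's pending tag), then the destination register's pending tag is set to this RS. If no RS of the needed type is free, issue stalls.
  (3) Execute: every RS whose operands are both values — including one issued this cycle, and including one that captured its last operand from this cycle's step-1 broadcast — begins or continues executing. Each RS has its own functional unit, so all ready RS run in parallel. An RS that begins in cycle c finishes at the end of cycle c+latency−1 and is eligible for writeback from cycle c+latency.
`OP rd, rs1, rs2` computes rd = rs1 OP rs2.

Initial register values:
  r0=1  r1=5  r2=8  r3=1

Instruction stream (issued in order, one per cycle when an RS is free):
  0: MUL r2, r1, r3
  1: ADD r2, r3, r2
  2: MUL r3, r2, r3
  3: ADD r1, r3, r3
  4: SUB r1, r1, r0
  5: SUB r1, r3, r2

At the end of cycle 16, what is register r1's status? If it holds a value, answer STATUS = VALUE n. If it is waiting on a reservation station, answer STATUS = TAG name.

STATUS = VALUE 0

c1: issue MUL r2<-Mul1 | r0:1,r1:5,r2:Mul1,r3:1
c2: issue ADD r2<-Add1 | r0:1,r1:5,r2:Add1,r3:1
c3: issue MUL r3<-Mul2 | r0:1,r1:5,r2:Add1,r3:Mul2
c4: issue ADD r1<-Add2 | r0:1,r1:Add2,r2:Add1,r3:Mul2
c5: CDB Mul1=5; issue SUB r1<-Add3 | r0:1,r1:Add3,r2:Add1,r3:Mul2
c6: stall | r0:1,r1:Add3,r2:Add1,r3:Mul2
c7: CDB Add1=6; issue SUB r1<-Add1 | r0:1,r1:Add1,r2:6,r3:Mul2
c8: - | r0:1,r1:Add1,r2:6,r3:Mul2
c9: - | r0:1,r1:Add1,r2:6,r3:Mul2
c10: - | r0:1,r1:Add1,r2:6,r3:Mul2
c11: CDB Mul2=6 | r0:1,r1:Add1,r2:6,r3:6
c12: - | r0:1,r1:Add1,r2:6,r3:6
c13: CDB Add1=0 | r0:1,r1:0,r2:6,r3:6
c14: CDB Add2=12 | r0:1,r1:0,r2:6,r3:6
c15: - | r0:1,r1:0,r2:6,r3:6
c16: CDB Add3=11 | r0:1,r1:0,r2:6,r3:6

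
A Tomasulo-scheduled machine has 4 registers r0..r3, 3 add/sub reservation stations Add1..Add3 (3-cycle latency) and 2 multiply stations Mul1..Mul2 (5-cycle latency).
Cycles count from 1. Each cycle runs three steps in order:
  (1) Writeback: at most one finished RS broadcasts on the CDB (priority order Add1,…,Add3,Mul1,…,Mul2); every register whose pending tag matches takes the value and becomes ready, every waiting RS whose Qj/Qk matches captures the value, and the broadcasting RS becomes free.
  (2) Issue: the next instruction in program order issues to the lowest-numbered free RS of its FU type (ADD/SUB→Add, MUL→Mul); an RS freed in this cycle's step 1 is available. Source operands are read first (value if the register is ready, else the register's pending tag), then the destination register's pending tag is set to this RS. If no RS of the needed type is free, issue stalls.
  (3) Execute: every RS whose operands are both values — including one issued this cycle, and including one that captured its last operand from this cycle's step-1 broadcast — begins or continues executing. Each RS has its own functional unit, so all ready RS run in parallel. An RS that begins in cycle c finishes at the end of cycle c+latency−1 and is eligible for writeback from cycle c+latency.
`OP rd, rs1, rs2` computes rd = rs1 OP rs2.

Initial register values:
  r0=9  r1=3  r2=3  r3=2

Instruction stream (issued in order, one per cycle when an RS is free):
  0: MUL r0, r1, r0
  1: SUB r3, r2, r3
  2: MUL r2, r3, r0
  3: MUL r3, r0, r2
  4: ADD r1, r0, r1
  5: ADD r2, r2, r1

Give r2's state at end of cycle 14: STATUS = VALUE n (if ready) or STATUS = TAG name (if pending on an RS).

cycle 1: issue MUL r0<-Mul1 // r0:Mul1,r1:3,r2:3,r3:2
cycle 2: issue SUB r3<-Add1 // r0:Mul1,r1:3,r2:3,r3:Add1
cycle 3: issue MUL r2<-Mul2 // r0:Mul1,r1:3,r2:Mul2,r3:Add1
cycle 4: stall // r0:Mul1,r1:3,r2:Mul2,r3:Add1
cycle 5: CDB Add1=1; stall // r0:Mul1,r1:3,r2:Mul2,r3:1
cycle 6: CDB Mul1=27; issue MUL r3<-Mul1 // r0:27,r1:3,r2:Mul2,r3:Mul1
cycle 7: issue ADD r1<-Add1 // r0:27,r1:Add1,r2:Mul2,r3:Mul1
cycle 8: issue ADD r2<-Add2 // r0:27,r1:Add1,r2:Add2,r3:Mul1
cycle 9: - // r0:27,r1:Add1,r2:Add2,r3:Mul1
cycle 10: CDB Add1=30 // r0:27,r1:30,r2:Add2,r3:Mul1
cycle 11: CDB Mul2=27 // r0:27,r1:30,r2:Add2,r3:Mul1
cycle 12: - // r0:27,r1:30,r2:Add2,r3:Mul1
cycle 13: - // r0:27,r1:30,r2:Add2,r3:Mul1
cycle 14: CDB Add2=57 // r0:27,r1:30,r2:57,r3:Mul1

STATUS = VALUE 57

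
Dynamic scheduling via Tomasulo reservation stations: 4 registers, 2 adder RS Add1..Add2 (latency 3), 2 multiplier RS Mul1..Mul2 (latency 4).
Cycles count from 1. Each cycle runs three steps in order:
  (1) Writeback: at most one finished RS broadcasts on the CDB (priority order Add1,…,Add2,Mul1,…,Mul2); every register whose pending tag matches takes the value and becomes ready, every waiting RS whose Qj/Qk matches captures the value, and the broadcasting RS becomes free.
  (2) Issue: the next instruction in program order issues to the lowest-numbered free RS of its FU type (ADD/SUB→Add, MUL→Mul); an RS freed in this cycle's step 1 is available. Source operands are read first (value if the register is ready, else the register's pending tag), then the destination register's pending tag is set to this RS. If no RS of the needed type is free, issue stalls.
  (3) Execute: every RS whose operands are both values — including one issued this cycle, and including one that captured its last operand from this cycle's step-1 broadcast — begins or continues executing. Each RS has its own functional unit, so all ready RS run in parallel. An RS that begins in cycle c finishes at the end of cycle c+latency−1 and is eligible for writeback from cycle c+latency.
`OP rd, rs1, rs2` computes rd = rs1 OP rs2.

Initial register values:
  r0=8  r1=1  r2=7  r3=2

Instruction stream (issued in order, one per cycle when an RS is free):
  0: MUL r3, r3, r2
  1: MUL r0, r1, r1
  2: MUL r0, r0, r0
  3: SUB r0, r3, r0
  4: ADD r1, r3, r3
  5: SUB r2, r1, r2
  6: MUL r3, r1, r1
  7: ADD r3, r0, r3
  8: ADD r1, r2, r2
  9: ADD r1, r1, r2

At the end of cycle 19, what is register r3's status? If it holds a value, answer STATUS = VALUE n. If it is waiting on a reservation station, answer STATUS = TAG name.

STATUS = VALUE 797

  c1: issue MUL r3<-Mul1  regs: r0:8,r1:1,r2:7,r3:Mul1
  c2: issue MUL r0<-Mul2  regs: r0:Mul2,r1:1,r2:7,r3:Mul1
  c3: stall  regs: r0:Mul2,r1:1,r2:7,r3:Mul1
  c4: stall  regs: r0:Mul2,r1:1,r2:7,r3:Mul1
  c5: CDB Mul1=14; issue MUL r0<-Mul1  regs: r0:Mul1,r1:1,r2:7,r3:14
  c6: CDB Mul2=1; issue SUB r0<-Add1  regs: r0:Add1,r1:1,r2:7,r3:14
  c7: issue ADD r1<-Add2  regs: r0:Add1,r1:Add2,r2:7,r3:14
  c8: stall  regs: r0:Add1,r1:Add2,r2:7,r3:14
  c9: stall  regs: r0:Add1,r1:Add2,r2:7,r3:14
  c10: CDB Add2=28; issue SUB r2<-Add2  regs: r0:Add1,r1:28,r2:Add2,r3:14
  c11: CDB Mul1=1; issue MUL r3<-Mul1  regs: r0:Add1,r1:28,r2:Add2,r3:Mul1
  c12: stall  regs: r0:Add1,r1:28,r2:Add2,r3:Mul1
  c13: CDB Add2=21; issue ADD r3<-Add2  regs: r0:Add1,r1:28,r2:21,r3:Add2
  c14: CDB Add1=13; issue ADD r1<-Add1  regs: r0:13,r1:Add1,r2:21,r3:Add2
  c15: CDB Mul1=784; stall  regs: r0:13,r1:Add1,r2:21,r3:Add2
  c16: stall  regs: r0:13,r1:Add1,r2:21,r3:Add2
  c17: CDB Add1=42; issue ADD r1<-Add1  regs: r0:13,r1:Add1,r2:21,r3:Add2
  c18: CDB Add2=797  regs: r0:13,r1:Add1,r2:21,r3:797
  c19: -  regs: r0:13,r1:Add1,r2:21,r3:797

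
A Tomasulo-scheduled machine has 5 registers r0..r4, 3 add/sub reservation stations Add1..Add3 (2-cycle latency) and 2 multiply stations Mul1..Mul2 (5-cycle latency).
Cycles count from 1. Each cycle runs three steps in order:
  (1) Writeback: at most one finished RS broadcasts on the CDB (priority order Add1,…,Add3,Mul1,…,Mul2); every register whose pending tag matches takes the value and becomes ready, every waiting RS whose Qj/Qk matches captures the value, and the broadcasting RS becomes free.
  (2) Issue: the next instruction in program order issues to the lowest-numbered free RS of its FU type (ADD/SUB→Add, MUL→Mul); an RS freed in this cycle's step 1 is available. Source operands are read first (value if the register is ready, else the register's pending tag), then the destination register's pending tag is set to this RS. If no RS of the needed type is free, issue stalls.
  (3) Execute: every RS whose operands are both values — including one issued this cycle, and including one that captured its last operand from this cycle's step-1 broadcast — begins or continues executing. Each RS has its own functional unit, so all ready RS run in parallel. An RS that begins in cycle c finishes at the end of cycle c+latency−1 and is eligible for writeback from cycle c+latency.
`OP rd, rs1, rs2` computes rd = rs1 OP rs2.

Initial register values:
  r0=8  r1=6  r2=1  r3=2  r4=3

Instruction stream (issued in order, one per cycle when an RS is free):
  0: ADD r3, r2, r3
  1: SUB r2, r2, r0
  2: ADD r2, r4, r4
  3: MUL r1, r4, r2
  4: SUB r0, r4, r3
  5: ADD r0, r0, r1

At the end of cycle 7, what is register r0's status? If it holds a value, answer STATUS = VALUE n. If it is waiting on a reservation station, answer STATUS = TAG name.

c1: issue ADD r3<-Add1 | r0:8,r1:6,r2:1,r3:Add1,r4:3
c2: issue SUB r2<-Add2 | r0:8,r1:6,r2:Add2,r3:Add1,r4:3
c3: CDB Add1=3; issue ADD r2<-Add1 | r0:8,r1:6,r2:Add1,r3:3,r4:3
c4: CDB Add2=-7; issue MUL r1<-Mul1 | r0:8,r1:Mul1,r2:Add1,r3:3,r4:3
c5: CDB Add1=6; issue SUB r0<-Add1 | r0:Add1,r1:Mul1,r2:6,r3:3,r4:3
c6: issue ADD r0<-Add2 | r0:Add2,r1:Mul1,r2:6,r3:3,r4:3
c7: CDB Add1=0 | r0:Add2,r1:Mul1,r2:6,r3:3,r4:3

STATUS = TAG Add2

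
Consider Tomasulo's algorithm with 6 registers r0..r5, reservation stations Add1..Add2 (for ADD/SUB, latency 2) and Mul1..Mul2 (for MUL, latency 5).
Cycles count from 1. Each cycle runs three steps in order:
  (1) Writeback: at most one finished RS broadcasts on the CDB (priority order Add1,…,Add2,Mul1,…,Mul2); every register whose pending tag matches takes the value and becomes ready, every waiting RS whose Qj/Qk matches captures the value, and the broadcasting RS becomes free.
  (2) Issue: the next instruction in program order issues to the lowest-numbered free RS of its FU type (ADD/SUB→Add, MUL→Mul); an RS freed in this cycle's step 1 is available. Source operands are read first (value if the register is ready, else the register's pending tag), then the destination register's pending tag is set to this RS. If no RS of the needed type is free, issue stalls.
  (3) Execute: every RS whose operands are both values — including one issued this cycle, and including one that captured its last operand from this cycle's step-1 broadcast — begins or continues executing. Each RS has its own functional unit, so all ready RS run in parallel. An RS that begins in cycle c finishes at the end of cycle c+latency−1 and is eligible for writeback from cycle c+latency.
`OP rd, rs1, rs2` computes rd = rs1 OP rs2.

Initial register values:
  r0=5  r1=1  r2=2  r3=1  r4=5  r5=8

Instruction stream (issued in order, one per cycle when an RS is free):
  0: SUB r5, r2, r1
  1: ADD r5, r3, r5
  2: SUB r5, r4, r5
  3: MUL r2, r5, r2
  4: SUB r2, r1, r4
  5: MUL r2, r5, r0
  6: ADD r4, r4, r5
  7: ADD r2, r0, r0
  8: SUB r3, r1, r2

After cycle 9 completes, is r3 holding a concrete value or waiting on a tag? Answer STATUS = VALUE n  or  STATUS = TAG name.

  c1: issue SUB r5<-Add1  regs: r0:5,r1:1,r2:2,r3:1,r4:5,r5:Add1
  c2: issue ADD r5<-Add2  regs: r0:5,r1:1,r2:2,r3:1,r4:5,r5:Add2
  c3: CDB Add1=1; issue SUB r5<-Add1  regs: r0:5,r1:1,r2:2,r3:1,r4:5,r5:Add1
  c4: issue MUL r2<-Mul1  regs: r0:5,r1:1,r2:Mul1,r3:1,r4:5,r5:Add1
  c5: CDB Add2=2; issue SUB r2<-Add2  regs: r0:5,r1:1,r2:Add2,r3:1,r4:5,r5:Add1
  c6: issue MUL r2<-Mul2  regs: r0:5,r1:1,r2:Mul2,r3:1,r4:5,r5:Add1
  c7: CDB Add1=3; issue ADD r4<-Add1  regs: r0:5,r1:1,r2:Mul2,r3:1,r4:Add1,r5:3
  c8: CDB Add2=-4; issue ADD r2<-Add2  regs: r0:5,r1:1,r2:Add2,r3:1,r4:Add1,r5:3
  c9: CDB Add1=8; issue SUB r3<-Add1  regs: r0:5,r1:1,r2:Add2,r3:Add1,r4:8,r5:3

STATUS = TAG Add1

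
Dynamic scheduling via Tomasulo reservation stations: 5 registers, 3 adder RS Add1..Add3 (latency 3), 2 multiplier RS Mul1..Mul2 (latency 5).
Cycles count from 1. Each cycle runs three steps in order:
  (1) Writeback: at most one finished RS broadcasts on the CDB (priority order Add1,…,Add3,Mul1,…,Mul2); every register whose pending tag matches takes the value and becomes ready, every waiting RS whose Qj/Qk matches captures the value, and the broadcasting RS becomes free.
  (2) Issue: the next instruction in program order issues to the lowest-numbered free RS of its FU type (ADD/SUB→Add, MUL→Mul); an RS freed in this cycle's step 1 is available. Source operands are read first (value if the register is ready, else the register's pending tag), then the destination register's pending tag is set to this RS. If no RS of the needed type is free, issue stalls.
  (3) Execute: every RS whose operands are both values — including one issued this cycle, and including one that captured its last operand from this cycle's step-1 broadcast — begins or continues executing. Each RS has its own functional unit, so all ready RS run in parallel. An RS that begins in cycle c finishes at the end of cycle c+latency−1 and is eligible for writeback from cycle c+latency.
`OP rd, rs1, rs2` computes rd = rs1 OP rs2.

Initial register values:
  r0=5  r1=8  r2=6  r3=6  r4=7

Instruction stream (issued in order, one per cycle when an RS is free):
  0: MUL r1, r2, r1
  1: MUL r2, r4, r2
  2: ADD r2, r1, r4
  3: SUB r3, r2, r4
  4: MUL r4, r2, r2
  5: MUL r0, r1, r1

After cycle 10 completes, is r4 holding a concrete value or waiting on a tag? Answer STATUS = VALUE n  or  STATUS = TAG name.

STATUS = TAG Mul1

c1: issue MUL r1<-Mul1 | r0:5,r1:Mul1,r2:6,r3:6,r4:7
c2: issue MUL r2<-Mul2 | r0:5,r1:Mul1,r2:Mul2,r3:6,r4:7
c3: issue ADD r2<-Add1 | r0:5,r1:Mul1,r2:Add1,r3:6,r4:7
c4: issue SUB r3<-Add2 | r0:5,r1:Mul1,r2:Add1,r3:Add2,r4:7
c5: stall | r0:5,r1:Mul1,r2:Add1,r3:Add2,r4:7
c6: CDB Mul1=48; issue MUL r4<-Mul1 | r0:5,r1:48,r2:Add1,r3:Add2,r4:Mul1
c7: CDB Mul2=42; issue MUL r0<-Mul2 | r0:Mul2,r1:48,r2:Add1,r3:Add2,r4:Mul1
c8: - | r0:Mul2,r1:48,r2:Add1,r3:Add2,r4:Mul1
c9: CDB Add1=55 | r0:Mul2,r1:48,r2:55,r3:Add2,r4:Mul1
c10: - | r0:Mul2,r1:48,r2:55,r3:Add2,r4:Mul1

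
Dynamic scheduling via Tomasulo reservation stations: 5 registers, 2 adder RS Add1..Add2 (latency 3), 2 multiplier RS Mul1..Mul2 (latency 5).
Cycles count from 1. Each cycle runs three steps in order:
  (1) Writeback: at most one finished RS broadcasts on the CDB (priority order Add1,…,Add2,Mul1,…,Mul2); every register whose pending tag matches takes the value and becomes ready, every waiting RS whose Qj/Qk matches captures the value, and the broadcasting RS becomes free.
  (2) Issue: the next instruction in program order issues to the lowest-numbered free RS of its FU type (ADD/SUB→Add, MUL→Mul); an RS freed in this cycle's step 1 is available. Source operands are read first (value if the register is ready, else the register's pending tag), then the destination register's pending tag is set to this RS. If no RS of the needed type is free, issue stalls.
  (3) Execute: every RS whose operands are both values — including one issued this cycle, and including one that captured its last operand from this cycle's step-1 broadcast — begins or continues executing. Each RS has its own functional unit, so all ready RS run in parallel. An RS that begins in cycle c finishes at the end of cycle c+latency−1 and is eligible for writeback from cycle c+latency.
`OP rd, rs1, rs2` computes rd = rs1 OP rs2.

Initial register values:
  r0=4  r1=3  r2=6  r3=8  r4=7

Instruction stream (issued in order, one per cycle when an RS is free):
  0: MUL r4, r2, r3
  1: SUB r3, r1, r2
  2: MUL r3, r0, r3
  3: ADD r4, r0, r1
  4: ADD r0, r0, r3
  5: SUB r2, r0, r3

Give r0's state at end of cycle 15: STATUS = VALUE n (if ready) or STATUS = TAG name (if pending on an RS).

STATUS = VALUE -8

c1: issue MUL r4<-Mul1 | r0:4,r1:3,r2:6,r3:8,r4:Mul1
c2: issue SUB r3<-Add1 | r0:4,r1:3,r2:6,r3:Add1,r4:Mul1
c3: issue MUL r3<-Mul2 | r0:4,r1:3,r2:6,r3:Mul2,r4:Mul1
c4: issue ADD r4<-Add2 | r0:4,r1:3,r2:6,r3:Mul2,r4:Add2
c5: CDB Add1=-3; issue ADD r0<-Add1 | r0:Add1,r1:3,r2:6,r3:Mul2,r4:Add2
c6: CDB Mul1=48; stall | r0:Add1,r1:3,r2:6,r3:Mul2,r4:Add2
c7: CDB Add2=7; issue SUB r2<-Add2 | r0:Add1,r1:3,r2:Add2,r3:Mul2,r4:7
c8: - | r0:Add1,r1:3,r2:Add2,r3:Mul2,r4:7
c9: - | r0:Add1,r1:3,r2:Add2,r3:Mul2,r4:7
c10: CDB Mul2=-12 | r0:Add1,r1:3,r2:Add2,r3:-12,r4:7
c11: - | r0:Add1,r1:3,r2:Add2,r3:-12,r4:7
c12: - | r0:Add1,r1:3,r2:Add2,r3:-12,r4:7
c13: CDB Add1=-8 | r0:-8,r1:3,r2:Add2,r3:-12,r4:7
c14: - | r0:-8,r1:3,r2:Add2,r3:-12,r4:7
c15: - | r0:-8,r1:3,r2:Add2,r3:-12,r4:7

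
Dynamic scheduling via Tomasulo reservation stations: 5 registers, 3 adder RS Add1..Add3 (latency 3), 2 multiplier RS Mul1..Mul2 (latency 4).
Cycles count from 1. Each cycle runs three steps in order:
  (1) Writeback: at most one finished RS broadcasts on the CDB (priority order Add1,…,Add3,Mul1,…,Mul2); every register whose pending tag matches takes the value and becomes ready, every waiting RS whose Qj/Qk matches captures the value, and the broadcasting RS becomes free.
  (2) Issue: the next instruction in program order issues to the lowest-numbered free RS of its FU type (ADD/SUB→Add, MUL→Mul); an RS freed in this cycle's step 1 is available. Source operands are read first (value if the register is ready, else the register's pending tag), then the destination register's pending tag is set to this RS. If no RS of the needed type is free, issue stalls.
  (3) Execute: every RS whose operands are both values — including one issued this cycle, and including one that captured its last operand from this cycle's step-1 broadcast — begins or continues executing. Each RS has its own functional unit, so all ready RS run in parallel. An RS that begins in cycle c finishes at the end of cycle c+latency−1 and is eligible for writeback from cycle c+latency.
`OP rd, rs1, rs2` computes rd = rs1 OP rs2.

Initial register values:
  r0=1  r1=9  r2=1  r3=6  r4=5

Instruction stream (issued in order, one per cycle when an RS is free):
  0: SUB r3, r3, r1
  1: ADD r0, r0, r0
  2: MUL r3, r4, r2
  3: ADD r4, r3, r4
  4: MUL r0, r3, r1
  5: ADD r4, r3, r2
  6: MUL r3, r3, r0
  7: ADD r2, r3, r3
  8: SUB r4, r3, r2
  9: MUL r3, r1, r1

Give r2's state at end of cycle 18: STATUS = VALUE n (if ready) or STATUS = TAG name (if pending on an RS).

  c1: issue SUB r3<-Add1  regs: r0:1,r1:9,r2:1,r3:Add1,r4:5
  c2: issue ADD r0<-Add2  regs: r0:Add2,r1:9,r2:1,r3:Add1,r4:5
  c3: issue MUL r3<-Mul1  regs: r0:Add2,r1:9,r2:1,r3:Mul1,r4:5
  c4: CDB Add1=-3; issue ADD r4<-Add1  regs: r0:Add2,r1:9,r2:1,r3:Mul1,r4:Add1
  c5: CDB Add2=2; issue MUL r0<-Mul2  regs: r0:Mul2,r1:9,r2:1,r3:Mul1,r4:Add1
  c6: issue ADD r4<-Add2  regs: r0:Mul2,r1:9,r2:1,r3:Mul1,r4:Add2
  c7: CDB Mul1=5; issue MUL r3<-Mul1  regs: r0:Mul2,r1:9,r2:1,r3:Mul1,r4:Add2
  c8: issue ADD r2<-Add3  regs: r0:Mul2,r1:9,r2:Add3,r3:Mul1,r4:Add2
  c9: stall  regs: r0:Mul2,r1:9,r2:Add3,r3:Mul1,r4:Add2
  c10: CDB Add1=10; issue SUB r4<-Add1  regs: r0:Mul2,r1:9,r2:Add3,r3:Mul1,r4:Add1
  c11: CDB Add2=6; stall  regs: r0:Mul2,r1:9,r2:Add3,r3:Mul1,r4:Add1
  c12: CDB Mul2=45; issue MUL r3<-Mul2  regs: r0:45,r1:9,r2:Add3,r3:Mul2,r4:Add1
  c13: -  regs: r0:45,r1:9,r2:Add3,r3:Mul2,r4:Add1
  c14: -  regs: r0:45,r1:9,r2:Add3,r3:Mul2,r4:Add1
  c15: -  regs: r0:45,r1:9,r2:Add3,r3:Mul2,r4:Add1
  c16: CDB Mul1=225  regs: r0:45,r1:9,r2:Add3,r3:Mul2,r4:Add1
  c17: CDB Mul2=81  regs: r0:45,r1:9,r2:Add3,r3:81,r4:Add1
  c18: -  regs: r0:45,r1:9,r2:Add3,r3:81,r4:Add1

STATUS = TAG Add3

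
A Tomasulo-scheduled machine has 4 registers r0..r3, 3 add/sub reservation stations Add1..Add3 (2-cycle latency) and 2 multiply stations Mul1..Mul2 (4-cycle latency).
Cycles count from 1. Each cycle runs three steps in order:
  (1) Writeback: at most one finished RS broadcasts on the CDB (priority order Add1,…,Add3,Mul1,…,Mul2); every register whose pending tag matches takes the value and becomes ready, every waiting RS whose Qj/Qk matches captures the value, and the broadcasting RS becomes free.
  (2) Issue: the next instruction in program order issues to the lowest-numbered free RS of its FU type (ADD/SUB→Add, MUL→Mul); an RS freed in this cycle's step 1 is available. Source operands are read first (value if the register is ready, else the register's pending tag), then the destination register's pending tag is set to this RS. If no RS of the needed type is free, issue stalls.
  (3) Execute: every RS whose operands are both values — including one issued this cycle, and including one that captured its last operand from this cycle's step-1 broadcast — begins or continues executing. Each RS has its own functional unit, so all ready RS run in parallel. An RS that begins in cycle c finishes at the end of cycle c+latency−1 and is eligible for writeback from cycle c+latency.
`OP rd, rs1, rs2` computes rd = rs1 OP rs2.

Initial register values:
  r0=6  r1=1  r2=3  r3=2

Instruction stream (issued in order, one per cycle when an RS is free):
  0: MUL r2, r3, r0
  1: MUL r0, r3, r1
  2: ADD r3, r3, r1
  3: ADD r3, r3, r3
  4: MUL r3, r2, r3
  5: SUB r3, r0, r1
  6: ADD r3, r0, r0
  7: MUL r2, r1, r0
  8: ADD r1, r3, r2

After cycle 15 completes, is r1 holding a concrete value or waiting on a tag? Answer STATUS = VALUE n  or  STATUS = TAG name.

c1: issue MUL r2<-Mul1 | r0:6,r1:1,r2:Mul1,r3:2
c2: issue MUL r0<-Mul2 | r0:Mul2,r1:1,r2:Mul1,r3:2
c3: issue ADD r3<-Add1 | r0:Mul2,r1:1,r2:Mul1,r3:Add1
c4: issue ADD r3<-Add2 | r0:Mul2,r1:1,r2:Mul1,r3:Add2
c5: CDB Add1=3; stall | r0:Mul2,r1:1,r2:Mul1,r3:Add2
c6: CDB Mul1=12; issue MUL r3<-Mul1 | r0:Mul2,r1:1,r2:12,r3:Mul1
c7: CDB Add2=6; issue SUB r3<-Add1 | r0:Mul2,r1:1,r2:12,r3:Add1
c8: CDB Mul2=2; issue ADD r3<-Add2 | r0:2,r1:1,r2:12,r3:Add2
c9: issue MUL r2<-Mul2 | r0:2,r1:1,r2:Mul2,r3:Add2
c10: CDB Add1=1; issue ADD r1<-Add1 | r0:2,r1:Add1,r2:Mul2,r3:Add2
c11: CDB Add2=4 | r0:2,r1:Add1,r2:Mul2,r3:4
c12: CDB Mul1=72 | r0:2,r1:Add1,r2:Mul2,r3:4
c13: CDB Mul2=2 | r0:2,r1:Add1,r2:2,r3:4
c14: - | r0:2,r1:Add1,r2:2,r3:4
c15: CDB Add1=6 | r0:2,r1:6,r2:2,r3:4

STATUS = VALUE 6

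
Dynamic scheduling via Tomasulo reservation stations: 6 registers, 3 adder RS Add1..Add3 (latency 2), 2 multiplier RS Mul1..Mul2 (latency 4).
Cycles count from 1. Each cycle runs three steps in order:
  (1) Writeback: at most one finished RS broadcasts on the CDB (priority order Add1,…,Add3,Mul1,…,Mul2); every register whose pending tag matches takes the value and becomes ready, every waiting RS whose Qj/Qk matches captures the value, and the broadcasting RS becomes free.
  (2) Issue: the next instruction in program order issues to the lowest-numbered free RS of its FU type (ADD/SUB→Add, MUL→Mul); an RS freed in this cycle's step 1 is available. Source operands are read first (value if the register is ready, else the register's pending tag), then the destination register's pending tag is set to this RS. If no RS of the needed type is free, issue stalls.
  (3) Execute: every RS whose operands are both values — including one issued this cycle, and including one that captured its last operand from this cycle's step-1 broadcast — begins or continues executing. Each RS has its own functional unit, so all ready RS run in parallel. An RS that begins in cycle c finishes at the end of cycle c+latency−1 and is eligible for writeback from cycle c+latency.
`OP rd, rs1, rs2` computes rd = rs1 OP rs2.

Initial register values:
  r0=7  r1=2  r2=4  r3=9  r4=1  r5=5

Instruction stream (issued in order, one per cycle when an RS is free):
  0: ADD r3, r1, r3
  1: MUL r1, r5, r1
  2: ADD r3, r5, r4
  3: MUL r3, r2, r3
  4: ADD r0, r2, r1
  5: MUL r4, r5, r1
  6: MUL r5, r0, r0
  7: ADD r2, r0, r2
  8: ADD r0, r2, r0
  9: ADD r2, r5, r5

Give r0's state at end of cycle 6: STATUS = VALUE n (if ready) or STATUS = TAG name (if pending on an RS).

  c1: issue ADD r3<-Add1  regs: r0:7,r1:2,r2:4,r3:Add1,r4:1,r5:5
  c2: issue MUL r1<-Mul1  regs: r0:7,r1:Mul1,r2:4,r3:Add1,r4:1,r5:5
  c3: CDB Add1=11; issue ADD r3<-Add1  regs: r0:7,r1:Mul1,r2:4,r3:Add1,r4:1,r5:5
  c4: issue MUL r3<-Mul2  regs: r0:7,r1:Mul1,r2:4,r3:Mul2,r4:1,r5:5
  c5: CDB Add1=6; issue ADD r0<-Add1  regs: r0:Add1,r1:Mul1,r2:4,r3:Mul2,r4:1,r5:5
  c6: CDB Mul1=10; issue MUL r4<-Mul1  regs: r0:Add1,r1:10,r2:4,r3:Mul2,r4:Mul1,r5:5

STATUS = TAG Add1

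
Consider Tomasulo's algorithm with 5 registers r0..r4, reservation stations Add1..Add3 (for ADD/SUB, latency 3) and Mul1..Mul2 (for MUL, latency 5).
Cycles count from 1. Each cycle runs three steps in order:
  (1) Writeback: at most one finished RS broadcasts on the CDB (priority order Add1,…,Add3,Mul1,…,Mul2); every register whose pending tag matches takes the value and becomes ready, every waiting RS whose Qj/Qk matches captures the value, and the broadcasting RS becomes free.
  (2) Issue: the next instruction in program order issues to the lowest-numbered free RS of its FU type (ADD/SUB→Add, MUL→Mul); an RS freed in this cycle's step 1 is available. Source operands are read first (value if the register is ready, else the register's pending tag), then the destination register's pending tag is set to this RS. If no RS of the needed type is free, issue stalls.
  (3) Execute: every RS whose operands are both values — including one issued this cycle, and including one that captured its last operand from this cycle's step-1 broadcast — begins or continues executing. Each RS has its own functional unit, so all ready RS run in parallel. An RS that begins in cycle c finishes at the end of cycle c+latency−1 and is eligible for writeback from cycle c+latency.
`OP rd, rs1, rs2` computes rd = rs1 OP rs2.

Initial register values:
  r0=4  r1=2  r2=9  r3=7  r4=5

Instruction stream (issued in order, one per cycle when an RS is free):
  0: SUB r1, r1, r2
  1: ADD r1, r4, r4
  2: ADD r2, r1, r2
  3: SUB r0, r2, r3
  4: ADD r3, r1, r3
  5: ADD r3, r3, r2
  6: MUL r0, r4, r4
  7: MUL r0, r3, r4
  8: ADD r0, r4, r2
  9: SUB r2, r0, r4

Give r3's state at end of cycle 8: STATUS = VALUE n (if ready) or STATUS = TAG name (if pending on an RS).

  c1: issue SUB r1<-Add1  regs: r0:4,r1:Add1,r2:9,r3:7,r4:5
  c2: issue ADD r1<-Add2  regs: r0:4,r1:Add2,r2:9,r3:7,r4:5
  c3: issue ADD r2<-Add3  regs: r0:4,r1:Add2,r2:Add3,r3:7,r4:5
  c4: CDB Add1=-7; issue SUB r0<-Add1  regs: r0:Add1,r1:Add2,r2:Add3,r3:7,r4:5
  c5: CDB Add2=10; issue ADD r3<-Add2  regs: r0:Add1,r1:10,r2:Add3,r3:Add2,r4:5
  c6: stall  regs: r0:Add1,r1:10,r2:Add3,r3:Add2,r4:5
  c7: stall  regs: r0:Add1,r1:10,r2:Add3,r3:Add2,r4:5
  c8: CDB Add2=17; issue ADD r3<-Add2  regs: r0:Add1,r1:10,r2:Add3,r3:Add2,r4:5

STATUS = TAG Add2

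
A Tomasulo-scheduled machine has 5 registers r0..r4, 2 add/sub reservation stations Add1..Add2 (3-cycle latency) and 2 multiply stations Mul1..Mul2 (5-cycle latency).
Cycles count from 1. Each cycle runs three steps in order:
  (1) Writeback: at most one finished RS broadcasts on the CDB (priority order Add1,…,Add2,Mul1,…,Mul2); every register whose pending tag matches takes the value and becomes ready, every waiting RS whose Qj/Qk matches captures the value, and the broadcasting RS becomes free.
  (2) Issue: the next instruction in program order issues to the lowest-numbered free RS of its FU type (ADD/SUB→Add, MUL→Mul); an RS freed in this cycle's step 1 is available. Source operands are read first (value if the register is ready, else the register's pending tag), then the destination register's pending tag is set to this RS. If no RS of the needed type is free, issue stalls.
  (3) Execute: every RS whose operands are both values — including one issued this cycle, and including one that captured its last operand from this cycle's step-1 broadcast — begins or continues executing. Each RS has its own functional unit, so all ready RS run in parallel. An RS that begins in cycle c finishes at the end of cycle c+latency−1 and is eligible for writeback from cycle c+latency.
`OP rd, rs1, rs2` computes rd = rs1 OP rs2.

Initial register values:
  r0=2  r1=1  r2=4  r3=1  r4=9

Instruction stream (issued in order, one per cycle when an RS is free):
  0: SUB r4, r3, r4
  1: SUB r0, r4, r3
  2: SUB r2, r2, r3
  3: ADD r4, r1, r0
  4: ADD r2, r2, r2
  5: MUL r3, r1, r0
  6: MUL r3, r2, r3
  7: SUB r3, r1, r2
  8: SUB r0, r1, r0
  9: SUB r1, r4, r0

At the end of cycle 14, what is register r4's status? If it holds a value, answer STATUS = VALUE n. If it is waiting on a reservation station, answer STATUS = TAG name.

c1: issue SUB r4<-Add1 | r0:2,r1:1,r2:4,r3:1,r4:Add1
c2: issue SUB r0<-Add2 | r0:Add2,r1:1,r2:4,r3:1,r4:Add1
c3: stall | r0:Add2,r1:1,r2:4,r3:1,r4:Add1
c4: CDB Add1=-8; issue SUB r2<-Add1 | r0:Add2,r1:1,r2:Add1,r3:1,r4:-8
c5: stall | r0:Add2,r1:1,r2:Add1,r3:1,r4:-8
c6: stall | r0:Add2,r1:1,r2:Add1,r3:1,r4:-8
c7: CDB Add1=3; issue ADD r4<-Add1 | r0:Add2,r1:1,r2:3,r3:1,r4:Add1
c8: CDB Add2=-9; issue ADD r2<-Add2 | r0:-9,r1:1,r2:Add2,r3:1,r4:Add1
c9: issue MUL r3<-Mul1 | r0:-9,r1:1,r2:Add2,r3:Mul1,r4:Add1
c10: issue MUL r3<-Mul2 | r0:-9,r1:1,r2:Add2,r3:Mul2,r4:Add1
c11: CDB Add1=-8; issue SUB r3<-Add1 | r0:-9,r1:1,r2:Add2,r3:Add1,r4:-8
c12: CDB Add2=6; issue SUB r0<-Add2 | r0:Add2,r1:1,r2:6,r3:Add1,r4:-8
c13: stall | r0:Add2,r1:1,r2:6,r3:Add1,r4:-8
c14: CDB Mul1=-9; stall | r0:Add2,r1:1,r2:6,r3:Add1,r4:-8

STATUS = VALUE -8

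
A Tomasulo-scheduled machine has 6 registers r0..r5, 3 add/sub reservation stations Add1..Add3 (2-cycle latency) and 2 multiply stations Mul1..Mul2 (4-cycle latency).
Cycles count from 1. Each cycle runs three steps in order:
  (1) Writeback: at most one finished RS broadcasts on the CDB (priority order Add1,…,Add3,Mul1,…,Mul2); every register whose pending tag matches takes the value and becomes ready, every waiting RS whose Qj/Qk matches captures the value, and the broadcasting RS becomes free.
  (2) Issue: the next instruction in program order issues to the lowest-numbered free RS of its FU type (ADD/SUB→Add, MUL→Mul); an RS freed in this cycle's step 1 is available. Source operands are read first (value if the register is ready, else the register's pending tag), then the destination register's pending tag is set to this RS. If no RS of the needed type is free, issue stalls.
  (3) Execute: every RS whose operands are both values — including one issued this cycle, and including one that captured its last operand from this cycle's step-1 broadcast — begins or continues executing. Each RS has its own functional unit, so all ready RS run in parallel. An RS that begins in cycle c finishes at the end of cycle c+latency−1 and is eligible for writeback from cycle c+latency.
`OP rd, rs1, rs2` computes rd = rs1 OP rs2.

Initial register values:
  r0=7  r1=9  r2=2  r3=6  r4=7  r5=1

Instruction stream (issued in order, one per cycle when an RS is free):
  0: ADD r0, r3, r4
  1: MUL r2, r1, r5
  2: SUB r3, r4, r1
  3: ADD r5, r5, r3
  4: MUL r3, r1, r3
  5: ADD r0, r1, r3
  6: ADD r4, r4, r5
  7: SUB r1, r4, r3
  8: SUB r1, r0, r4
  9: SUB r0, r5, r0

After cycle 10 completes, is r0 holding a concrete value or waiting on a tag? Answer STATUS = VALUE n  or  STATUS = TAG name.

c1: issue ADD r0<-Add1 | r0:Add1,r1:9,r2:2,r3:6,r4:7,r5:1
c2: issue MUL r2<-Mul1 | r0:Add1,r1:9,r2:Mul1,r3:6,r4:7,r5:1
c3: CDB Add1=13; issue SUB r3<-Add1 | r0:13,r1:9,r2:Mul1,r3:Add1,r4:7,r5:1
c4: issue ADD r5<-Add2 | r0:13,r1:9,r2:Mul1,r3:Add1,r4:7,r5:Add2
c5: CDB Add1=-2; issue MUL r3<-Mul2 | r0:13,r1:9,r2:Mul1,r3:Mul2,r4:7,r5:Add2
c6: CDB Mul1=9; issue ADD r0<-Add1 | r0:Add1,r1:9,r2:9,r3:Mul2,r4:7,r5:Add2
c7: CDB Add2=-1; issue ADD r4<-Add2 | r0:Add1,r1:9,r2:9,r3:Mul2,r4:Add2,r5:-1
c8: issue SUB r1<-Add3 | r0:Add1,r1:Add3,r2:9,r3:Mul2,r4:Add2,r5:-1
c9: CDB Add2=6; issue SUB r1<-Add2 | r0:Add1,r1:Add2,r2:9,r3:Mul2,r4:6,r5:-1
c10: CDB Mul2=-18; stall | r0:Add1,r1:Add2,r2:9,r3:-18,r4:6,r5:-1

STATUS = TAG Add1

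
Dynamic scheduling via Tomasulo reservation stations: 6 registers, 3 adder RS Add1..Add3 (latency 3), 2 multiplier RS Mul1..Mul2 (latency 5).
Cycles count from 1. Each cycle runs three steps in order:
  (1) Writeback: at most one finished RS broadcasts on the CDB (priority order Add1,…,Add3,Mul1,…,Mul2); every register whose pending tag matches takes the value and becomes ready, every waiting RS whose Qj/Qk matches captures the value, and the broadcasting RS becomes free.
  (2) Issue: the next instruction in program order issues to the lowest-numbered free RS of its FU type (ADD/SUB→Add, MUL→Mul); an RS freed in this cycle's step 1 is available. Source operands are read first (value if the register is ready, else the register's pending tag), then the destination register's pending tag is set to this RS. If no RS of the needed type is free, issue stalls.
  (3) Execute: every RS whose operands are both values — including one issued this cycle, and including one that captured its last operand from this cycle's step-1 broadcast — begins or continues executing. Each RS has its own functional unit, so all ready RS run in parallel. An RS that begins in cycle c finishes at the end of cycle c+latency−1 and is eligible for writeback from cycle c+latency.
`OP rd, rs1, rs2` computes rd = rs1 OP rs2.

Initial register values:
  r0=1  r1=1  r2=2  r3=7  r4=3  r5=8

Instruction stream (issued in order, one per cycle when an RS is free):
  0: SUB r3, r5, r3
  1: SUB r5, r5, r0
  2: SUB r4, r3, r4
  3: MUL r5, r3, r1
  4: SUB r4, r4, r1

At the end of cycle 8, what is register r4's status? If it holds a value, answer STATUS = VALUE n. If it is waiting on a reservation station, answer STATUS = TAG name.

STATUS = TAG Add1

cycle 1: issue SUB r3<-Add1 // r0:1,r1:1,r2:2,r3:Add1,r4:3,r5:8
cycle 2: issue SUB r5<-Add2 // r0:1,r1:1,r2:2,r3:Add1,r4:3,r5:Add2
cycle 3: issue SUB r4<-Add3 // r0:1,r1:1,r2:2,r3:Add1,r4:Add3,r5:Add2
cycle 4: CDB Add1=1; issue MUL r5<-Mul1 // r0:1,r1:1,r2:2,r3:1,r4:Add3,r5:Mul1
cycle 5: CDB Add2=7; issue SUB r4<-Add1 // r0:1,r1:1,r2:2,r3:1,r4:Add1,r5:Mul1
cycle 6: - // r0:1,r1:1,r2:2,r3:1,r4:Add1,r5:Mul1
cycle 7: CDB Add3=-2 // r0:1,r1:1,r2:2,r3:1,r4:Add1,r5:Mul1
cycle 8: - // r0:1,r1:1,r2:2,r3:1,r4:Add1,r5:Mul1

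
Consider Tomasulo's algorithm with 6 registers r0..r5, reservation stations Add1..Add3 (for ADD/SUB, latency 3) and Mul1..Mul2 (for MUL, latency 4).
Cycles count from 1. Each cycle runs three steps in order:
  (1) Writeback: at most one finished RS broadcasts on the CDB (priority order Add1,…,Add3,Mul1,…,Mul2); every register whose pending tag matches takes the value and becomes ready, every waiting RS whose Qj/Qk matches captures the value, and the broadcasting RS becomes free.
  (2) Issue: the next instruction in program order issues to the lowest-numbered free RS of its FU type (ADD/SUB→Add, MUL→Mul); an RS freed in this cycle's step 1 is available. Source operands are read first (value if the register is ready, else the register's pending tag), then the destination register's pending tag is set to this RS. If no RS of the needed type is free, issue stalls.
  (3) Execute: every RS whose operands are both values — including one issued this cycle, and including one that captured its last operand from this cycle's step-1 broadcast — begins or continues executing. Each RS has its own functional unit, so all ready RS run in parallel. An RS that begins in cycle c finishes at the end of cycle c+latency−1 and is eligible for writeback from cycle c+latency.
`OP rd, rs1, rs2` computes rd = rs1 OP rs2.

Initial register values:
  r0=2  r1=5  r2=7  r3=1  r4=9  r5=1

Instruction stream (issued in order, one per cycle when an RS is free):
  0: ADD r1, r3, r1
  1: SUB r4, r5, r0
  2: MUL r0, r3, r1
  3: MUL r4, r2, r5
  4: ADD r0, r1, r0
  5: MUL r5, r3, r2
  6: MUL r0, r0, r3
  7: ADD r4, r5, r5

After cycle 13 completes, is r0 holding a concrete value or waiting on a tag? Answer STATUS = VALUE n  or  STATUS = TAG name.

STATUS = TAG Mul2

  c1: issue ADD r1<-Add1  regs: r0:2,r1:Add1,r2:7,r3:1,r4:9,r5:1
  c2: issue SUB r4<-Add2  regs: r0:2,r1:Add1,r2:7,r3:1,r4:Add2,r5:1
  c3: issue MUL r0<-Mul1  regs: r0:Mul1,r1:Add1,r2:7,r3:1,r4:Add2,r5:1
  c4: CDB Add1=6; issue MUL r4<-Mul2  regs: r0:Mul1,r1:6,r2:7,r3:1,r4:Mul2,r5:1
  c5: CDB Add2=-1; issue ADD r0<-Add1  regs: r0:Add1,r1:6,r2:7,r3:1,r4:Mul2,r5:1
  c6: stall  regs: r0:Add1,r1:6,r2:7,r3:1,r4:Mul2,r5:1
  c7: stall  regs: r0:Add1,r1:6,r2:7,r3:1,r4:Mul2,r5:1
  c8: CDB Mul1=6; issue MUL r5<-Mul1  regs: r0:Add1,r1:6,r2:7,r3:1,r4:Mul2,r5:Mul1
  c9: CDB Mul2=7; issue MUL r0<-Mul2  regs: r0:Mul2,r1:6,r2:7,r3:1,r4:7,r5:Mul1
  c10: issue ADD r4<-Add2  regs: r0:Mul2,r1:6,r2:7,r3:1,r4:Add2,r5:Mul1
  c11: CDB Add1=12  regs: r0:Mul2,r1:6,r2:7,r3:1,r4:Add2,r5:Mul1
  c12: CDB Mul1=7  regs: r0:Mul2,r1:6,r2:7,r3:1,r4:Add2,r5:7
  c13: -  regs: r0:Mul2,r1:6,r2:7,r3:1,r4:Add2,r5:7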